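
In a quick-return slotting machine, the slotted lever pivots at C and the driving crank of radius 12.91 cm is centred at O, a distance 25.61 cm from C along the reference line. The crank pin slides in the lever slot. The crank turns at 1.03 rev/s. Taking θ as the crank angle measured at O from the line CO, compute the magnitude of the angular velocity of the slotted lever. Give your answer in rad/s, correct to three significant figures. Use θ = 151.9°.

3.38

ω = 6.472 rad/s (from 1.03 rev/s).
Crank pin A relative to C: A = (d + r cosθ, r sinθ); lever angle φ = atan2(r sinθ, d + r cosθ).
Differentiating tanφ: φ̇ = rω(d cosθ + r)/(d² + r² + 2dr cosθ).
d² + r² + 2dr cosθ = |CA|² = 0.0239234 m²;  d cosθ + r = -0.096813 m.
|ω_lever| = |0.1291·6.472·-0.096813| / 0.0239234 = 3.3811 rad/s.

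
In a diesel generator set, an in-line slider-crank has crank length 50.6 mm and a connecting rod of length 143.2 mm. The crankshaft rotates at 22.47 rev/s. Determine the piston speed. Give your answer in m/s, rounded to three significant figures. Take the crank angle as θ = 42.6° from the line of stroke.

6.13

ω = 2π·22.5 = 141.2 rad/s
For an in-line slider-crank, x = r cosθ + √(L² − r² sin²θ), so v = −rω sinθ·[1 + r cosθ/√(L² − r² sin²θ)].
With r = 0.0506 m, L = 0.1432 m, θ = 42.6°: √(L² − r² sin²θ) = 0.13904 m.
v = −0.0506·141.2·0.67688·[1 + 0.0506·0.73610/0.13904] = -6.1308 m/s.
|v| = 6.1308 m/s.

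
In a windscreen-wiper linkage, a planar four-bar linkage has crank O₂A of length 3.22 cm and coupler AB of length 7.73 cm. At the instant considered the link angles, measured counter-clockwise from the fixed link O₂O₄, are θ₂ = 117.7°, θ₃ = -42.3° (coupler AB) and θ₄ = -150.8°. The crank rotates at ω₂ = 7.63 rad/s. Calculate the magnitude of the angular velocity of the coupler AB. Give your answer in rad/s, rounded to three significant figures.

ω₂ = 7.63 rad/s
Differentiating the loop-closure r₂e^{iθ₂}+r₃e^{iθ₃}=r₁+r₄e^{iθ₄} gives r₂ω₂e^{iθ₂}+r₃ω₃e^{iθ₃}=r₄ω₄e^{iθ₄}.
Eliminating the other unknown: ω₃ = r₂ω₂ sin(θ₄−θ₂) / [r₃ sin(θ₃−θ₄)].
Numerator sine = +0.99966; denominator sine = +0.94832.
Result = 0.0322·7.63·(+0.99966) / (0.0773·(+0.94832)) = +3.3504 rad/s; magnitude 3.3504 rad/s.

3.35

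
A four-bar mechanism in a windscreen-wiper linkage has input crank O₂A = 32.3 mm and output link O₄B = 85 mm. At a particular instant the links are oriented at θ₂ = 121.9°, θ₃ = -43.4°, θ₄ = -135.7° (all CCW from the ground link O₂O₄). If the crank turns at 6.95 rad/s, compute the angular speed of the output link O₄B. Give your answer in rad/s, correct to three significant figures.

ω₂ = 6.95 rad/s
Differentiating the loop-closure r₂e^{iθ₂}+r₃e^{iθ₃}=r₁+r₄e^{iθ₄} gives r₂ω₂e^{iθ₂}+r₃ω₃e^{iθ₃}=r₄ω₄e^{iθ₄}.
Eliminating the other unknown: ω₄ = r₂ω₂ sin(θ₂−θ₃) / [r₄ sin(θ₄−θ₃)].
Numerator sine = +0.25376; denominator sine = -0.99919.
Result = 0.0323·6.95·(+0.25376) / (0.085·(-0.99919)) = -0.67072 rad/s; magnitude 0.67072 rad/s.

0.671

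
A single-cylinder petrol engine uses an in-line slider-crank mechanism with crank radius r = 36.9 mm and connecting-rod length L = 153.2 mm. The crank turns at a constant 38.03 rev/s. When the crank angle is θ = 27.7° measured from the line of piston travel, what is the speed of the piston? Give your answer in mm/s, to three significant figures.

ω = 2π·38 = 238.9 rad/s
For an in-line slider-crank, x = r cosθ + √(L² − r² sin²θ), so v = −rω sinθ·[1 + r cosθ/√(L² − r² sin²θ)].
With r = 0.0369 m, L = 0.1532 m, θ = 27.7°: √(L² − r² sin²θ) = 0.15224 m.
v = −0.0369·238.9·0.46484·[1 + 0.0369·0.88539/0.15224] = -4.9782 m/s.
|v| = 4.9782 m/s = 4978.2 mm/s.

4980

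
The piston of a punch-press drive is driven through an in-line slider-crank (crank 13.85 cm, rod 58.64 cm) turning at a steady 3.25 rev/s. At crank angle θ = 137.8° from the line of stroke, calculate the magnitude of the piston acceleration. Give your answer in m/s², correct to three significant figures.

ω = 2π·3.25 = 20.42 rad/s
x(θ) = r cosθ + √(L² − r² sin²θ); with ω constant, a = ω²·d²x/dθ².
d²x/dθ² = −r cosθ − r²(cos2θ)/√u − r⁴ sin²2θ/(4u^{3/2}),  u = L² − r² sin²θ = 0.33521 m².
Substituting r = 0.1385 m, L = 0.5864 m, θ = 137.8°: d²x/dθ² = +0.098899 m.
a = ω²·d²x/dθ² = (20.42)²·(+0.098899) = +41.24 m/s²;  |a| = 41.24 m/s².

41.2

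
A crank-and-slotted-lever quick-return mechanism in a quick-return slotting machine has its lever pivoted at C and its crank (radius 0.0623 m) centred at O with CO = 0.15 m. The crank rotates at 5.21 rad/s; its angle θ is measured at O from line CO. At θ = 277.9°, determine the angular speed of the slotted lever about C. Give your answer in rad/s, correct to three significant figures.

0.930

ω = 5.21 rad/s
Crank pin A relative to C: A = (d + r cosθ, r sinθ); lever angle φ = atan2(r sinθ, d + r cosθ).
Differentiating tanφ: φ̇ = rω(d cosθ + r)/(d² + r² + 2dr cosθ).
d² + r² + 2dr cosθ = |CA|² = 0.0289501 m²;  d cosθ + r = +0.082917 m.
|ω_lever| = |0.0623·5.21·+0.082917| / 0.0289501 = 0.92965 rad/s.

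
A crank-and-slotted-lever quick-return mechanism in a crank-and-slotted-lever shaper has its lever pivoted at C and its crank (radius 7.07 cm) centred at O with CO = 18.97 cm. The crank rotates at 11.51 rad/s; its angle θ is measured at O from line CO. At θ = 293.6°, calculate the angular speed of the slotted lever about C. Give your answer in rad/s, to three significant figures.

ω = 11.51 rad/s
Crank pin A relative to C: A = (d + r cosθ, r sinθ); lever angle φ = atan2(r sinθ, d + r cosθ).
Differentiating tanφ: φ̇ = rω(d cosθ + r)/(d² + r² + 2dr cosθ).
d² + r² + 2dr cosθ = |CA|² = 0.0517234 m²;  d cosθ + r = +0.14665 m.
|ω_lever| = |0.0707·11.51·+0.14665| / 0.0517234 = 2.3072 rad/s.

2.31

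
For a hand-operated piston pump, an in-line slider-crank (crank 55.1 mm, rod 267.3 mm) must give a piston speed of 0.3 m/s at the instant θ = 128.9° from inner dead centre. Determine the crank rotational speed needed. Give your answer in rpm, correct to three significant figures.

76.9

For an in-line slider-crank, |v_piston| = rω|sinθ|·[1 + r cosθ/√(L² − r² sin²θ)].
With r = 0.0551 m, L = 0.2673 m, θ = 128.9°: the bracketed kinematic factor |dx/dθ| = 0.037258 m.
ω = v/|dx/dθ| = 0.3/0.037258 = 8.0521 rad/s.
N = 60ω/(2π) = 76.891 rpm.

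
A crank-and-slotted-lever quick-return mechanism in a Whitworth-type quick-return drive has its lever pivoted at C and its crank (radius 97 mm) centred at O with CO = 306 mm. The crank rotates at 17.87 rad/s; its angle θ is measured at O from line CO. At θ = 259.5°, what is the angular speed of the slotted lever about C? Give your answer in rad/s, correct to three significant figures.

0.775

ω = 17.87 rad/s
Crank pin A relative to C: A = (d + r cosθ, r sinθ); lever angle φ = atan2(r sinθ, d + r cosθ).
Differentiating tanφ: φ̇ = rω(d cosθ + r)/(d² + r² + 2dr cosθ).
d² + r² + 2dr cosθ = |CA|² = 0.0922268 m²;  d cosθ + r = +0.041236 m.
|ω_lever| = |0.097·17.87·+0.041236| / 0.0922268 = 0.77502 rad/s.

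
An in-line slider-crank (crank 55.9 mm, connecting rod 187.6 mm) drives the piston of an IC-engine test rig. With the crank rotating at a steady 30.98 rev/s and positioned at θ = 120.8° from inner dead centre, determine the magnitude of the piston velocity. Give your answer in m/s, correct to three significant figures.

7.87

ω = 2π·31 = 194.7 rad/s
For an in-line slider-crank, x = r cosθ + √(L² − r² sin²θ), so v = −rω sinθ·[1 + r cosθ/√(L² − r² sin²θ)].
With r = 0.0559 m, L = 0.1876 m, θ = 120.8°: √(L² − r² sin²θ) = 0.18135 m.
v = −0.0559·194.7·0.85896·[1 + 0.0559·-0.51204/0.18135] = -7.8713 m/s.
|v| = 7.8713 m/s.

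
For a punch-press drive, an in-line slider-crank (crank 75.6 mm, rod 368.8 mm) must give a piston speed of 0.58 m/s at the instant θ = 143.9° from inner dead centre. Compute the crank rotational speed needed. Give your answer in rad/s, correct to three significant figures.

For an in-line slider-crank, |v_piston| = rω|sinθ|·[1 + r cosθ/√(L² − r² sin²θ)].
With r = 0.0756 m, L = 0.3688 m, θ = 143.9°: the bracketed kinematic factor |dx/dθ| = 0.037111 m.
ω = v/|dx/dθ| = 0.58/0.037111 = 15.629 rad/s.

15.6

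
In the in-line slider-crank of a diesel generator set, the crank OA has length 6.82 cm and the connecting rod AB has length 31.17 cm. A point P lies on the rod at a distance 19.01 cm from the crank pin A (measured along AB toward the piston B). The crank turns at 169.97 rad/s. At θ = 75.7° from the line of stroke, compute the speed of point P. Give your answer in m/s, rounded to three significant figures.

11.7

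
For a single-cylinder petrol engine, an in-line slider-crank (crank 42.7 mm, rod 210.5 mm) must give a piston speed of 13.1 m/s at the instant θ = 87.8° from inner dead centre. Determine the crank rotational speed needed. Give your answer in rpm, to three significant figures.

2910

For an in-line slider-crank, |v_piston| = rω|sinθ|·[1 + r cosθ/√(L² − r² sin²θ)].
With r = 0.0427 m, L = 0.2105 m, θ = 87.8°: the bracketed kinematic factor |dx/dθ| = 0.043008 m.
ω = v/|dx/dθ| = 13.1/0.043008 = 304.6 rad/s.
N = 60ω/(2π) = 2908.7 rpm.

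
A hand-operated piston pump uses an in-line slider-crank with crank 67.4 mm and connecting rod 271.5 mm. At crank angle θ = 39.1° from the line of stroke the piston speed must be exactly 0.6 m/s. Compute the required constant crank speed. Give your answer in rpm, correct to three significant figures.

113

For an in-line slider-crank, |v_piston| = rω|sinθ|·[1 + r cosθ/√(L² − r² sin²θ)].
With r = 0.0674 m, L = 0.2715 m, θ = 39.1°: the bracketed kinematic factor |dx/dθ| = 0.050799 m.
ω = v/|dx/dθ| = 0.6/0.050799 = 11.811 rad/s.
N = 60ω/(2π) = 112.79 rpm.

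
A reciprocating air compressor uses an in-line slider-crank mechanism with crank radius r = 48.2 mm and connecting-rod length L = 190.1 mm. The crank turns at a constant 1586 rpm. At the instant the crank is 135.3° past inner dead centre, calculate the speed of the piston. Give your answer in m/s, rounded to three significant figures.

ω = 2π·1586/60 = 166.1 rad/s
For an in-line slider-crank, x = r cosθ + √(L² − r² sin²θ), so v = −rω sinθ·[1 + r cosθ/√(L² − r² sin²θ)].
With r = 0.0482 m, L = 0.1901 m, θ = 135.3°: √(L² − r² sin²θ) = 0.18705 m.
v = −0.0482·166.1·0.70339·[1 + 0.0482·-0.71080/0.18705] = -4.5995 m/s.
|v| = 4.5995 m/s.

4.60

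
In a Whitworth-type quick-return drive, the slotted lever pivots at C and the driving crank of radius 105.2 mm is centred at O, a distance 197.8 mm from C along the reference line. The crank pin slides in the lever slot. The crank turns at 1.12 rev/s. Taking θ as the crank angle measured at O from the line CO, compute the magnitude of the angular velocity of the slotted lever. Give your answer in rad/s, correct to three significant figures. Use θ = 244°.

ω = 7.037 rad/s (from 1.12 rev/s).
Crank pin A relative to C: A = (d + r cosθ, r sinθ); lever angle φ = atan2(r sinθ, d + r cosθ).
Differentiating tanφ: φ̇ = rω(d cosθ + r)/(d² + r² + 2dr cosθ).
d² + r² + 2dr cosθ = |CA|² = 0.0319481 m²;  d cosθ + r = +0.01849 m.
|ω_lever| = |0.1052·7.037·+0.01849| / 0.0319481 = 0.42846 rad/s.

0.428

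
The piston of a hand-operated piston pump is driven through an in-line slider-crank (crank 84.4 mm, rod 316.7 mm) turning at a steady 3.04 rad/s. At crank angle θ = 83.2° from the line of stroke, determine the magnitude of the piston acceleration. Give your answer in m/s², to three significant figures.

0.117

ω = 3.04 rad/s
x(θ) = r cosθ + √(L² − r² sin²θ); with ω constant, a = ω²·d²x/dθ².
d²x/dθ² = −r cosθ − r²(cos2θ)/√u − r⁴ sin²2θ/(4u^{3/2}),  u = L² − r² sin²θ = 0.0932754 m².
Substituting r = 0.0844 m, L = 0.3167 m, θ = 83.2°: d²x/dθ² = +0.012652 m.
a = ω²·d²x/dθ² = (3.04)²·(+0.012652) = +0.11692 m/s²;  |a| = 0.11692 m/s².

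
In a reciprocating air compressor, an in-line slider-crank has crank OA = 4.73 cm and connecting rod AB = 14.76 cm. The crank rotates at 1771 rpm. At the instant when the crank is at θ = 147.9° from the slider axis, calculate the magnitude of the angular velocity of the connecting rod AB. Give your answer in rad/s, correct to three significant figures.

51.1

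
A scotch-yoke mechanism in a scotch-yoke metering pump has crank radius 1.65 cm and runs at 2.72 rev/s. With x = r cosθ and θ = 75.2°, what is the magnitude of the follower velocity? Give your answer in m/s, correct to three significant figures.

0.273

ω = 17.09 rad/s (from 2.72 rev/s).
x = r cosθ ⇒ ẋ = −rω sinθ.
|v| = rω|sinθ| = 0.0165·17.09·|sin 75.2°| = 0.27263 m/s.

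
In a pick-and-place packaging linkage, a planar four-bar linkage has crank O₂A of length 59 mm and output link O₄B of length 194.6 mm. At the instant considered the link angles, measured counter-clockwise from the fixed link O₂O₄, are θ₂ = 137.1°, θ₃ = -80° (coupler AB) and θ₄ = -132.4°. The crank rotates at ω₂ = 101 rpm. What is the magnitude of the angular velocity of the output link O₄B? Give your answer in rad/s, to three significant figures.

2.44

ω₂ = 10.58 rad/s (from 101 rpm).
Differentiating the loop-closure r₂e^{iθ₂}+r₃e^{iθ₃}=r₁+r₄e^{iθ₄} gives r₂ω₂e^{iθ₂}+r₃ω₃e^{iθ₃}=r₄ω₄e^{iθ₄}.
Eliminating the other unknown: ω₄ = r₂ω₂ sin(θ₂−θ₃) / [r₄ sin(θ₄−θ₃)].
Numerator sine = -0.60321; denominator sine = -0.79229.
Result = 0.059·10.58·(-0.60321) / (0.1946·(-0.79229)) = +2.4414 rad/s; magnitude 2.4414 rad/s.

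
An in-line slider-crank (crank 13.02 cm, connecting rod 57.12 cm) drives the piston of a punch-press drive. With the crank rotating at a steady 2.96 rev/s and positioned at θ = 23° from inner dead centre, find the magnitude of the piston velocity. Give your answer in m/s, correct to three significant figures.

ω = 2π·2.96 = 18.6 rad/s
For an in-line slider-crank, x = r cosθ + √(L² − r² sin²θ), so v = −rω sinθ·[1 + r cosθ/√(L² − r² sin²θ)].
With r = 0.1302 m, L = 0.5712 m, θ = 23°: √(L² − r² sin²θ) = 0.56893 m.
v = −0.1302·18.6·0.39073·[1 + 0.1302·0.92050/0.56893] = -1.1455 m/s.
|v| = 1.1455 m/s.

1.15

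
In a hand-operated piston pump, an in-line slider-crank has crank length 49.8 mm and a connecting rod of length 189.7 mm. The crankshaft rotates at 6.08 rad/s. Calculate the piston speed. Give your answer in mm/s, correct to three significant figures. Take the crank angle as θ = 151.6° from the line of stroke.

110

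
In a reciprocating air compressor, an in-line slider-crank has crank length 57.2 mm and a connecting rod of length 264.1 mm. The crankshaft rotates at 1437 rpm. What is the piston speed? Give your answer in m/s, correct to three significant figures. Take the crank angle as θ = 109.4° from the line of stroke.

ω = 2π·1437/60 = 150.5 rad/s
For an in-line slider-crank, x = r cosθ + √(L² − r² sin²θ), so v = −rω sinθ·[1 + r cosθ/√(L² − r² sin²θ)].
With r = 0.0572 m, L = 0.2641 m, θ = 109.4°: √(L² − r² sin²θ) = 0.25853 m.
v = −0.0572·150.5·0.94322·[1 + 0.0572·-0.33216/0.25853] = -7.5222 m/s.
|v| = 7.5222 m/s.

7.52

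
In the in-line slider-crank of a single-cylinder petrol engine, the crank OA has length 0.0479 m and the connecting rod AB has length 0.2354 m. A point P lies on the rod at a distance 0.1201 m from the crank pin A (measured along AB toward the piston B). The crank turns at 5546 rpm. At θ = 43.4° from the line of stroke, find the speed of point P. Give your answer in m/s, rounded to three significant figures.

22.8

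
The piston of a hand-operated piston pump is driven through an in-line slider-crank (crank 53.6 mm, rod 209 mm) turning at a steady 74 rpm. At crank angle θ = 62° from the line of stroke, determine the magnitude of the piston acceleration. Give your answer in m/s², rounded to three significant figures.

1.05

ω = 2π·74/60 = 7.749 rad/s
x(θ) = r cosθ + √(L² − r² sin²θ); with ω constant, a = ω²·d²x/dθ².
d²x/dθ² = −r cosθ − r²(cos2θ)/√u − r⁴ sin²2θ/(4u^{3/2}),  u = L² − r² sin²θ = 0.0414413 m².
Substituting r = 0.0536 m, L = 0.209 m, θ = 62°: d²x/dθ² = -0.01744 m.
a = ω²·d²x/dθ² = (7.749)²·(-0.01744) = -1.0473 m/s²;  |a| = 1.0473 m/s².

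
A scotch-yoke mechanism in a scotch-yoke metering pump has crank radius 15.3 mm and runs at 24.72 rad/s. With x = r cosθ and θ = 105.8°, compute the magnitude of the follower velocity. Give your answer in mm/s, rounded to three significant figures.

364

ω = 24.72 rad/s
x = r cosθ ⇒ ẋ = −rω sinθ.
|v| = rω|sinθ| = 0.0153·24.72·|sin 105.8°| = 0.36393 m/s = 363.93 mm/s.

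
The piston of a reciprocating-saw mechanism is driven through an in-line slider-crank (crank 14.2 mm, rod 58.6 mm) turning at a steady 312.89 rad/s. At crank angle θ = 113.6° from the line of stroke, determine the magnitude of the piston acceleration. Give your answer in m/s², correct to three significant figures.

ω = 312.9 rad/s
x(θ) = r cosθ + √(L² − r² sin²θ); with ω constant, a = ω²·d²x/dθ².
d²x/dθ² = −r cosθ − r²(cos2θ)/√u − r⁴ sin²2θ/(4u^{3/2}),  u = L² − r² sin²θ = 0.00326464 m².
Substituting r = 0.0142 m, L = 0.0586 m, θ = 113.6°: d²x/dθ² = +0.0080534 m.
a = ω²·d²x/dθ² = (312.9)²·(+0.0080534) = +788.43 m/s²;  |a| = 788.43 m/s².

788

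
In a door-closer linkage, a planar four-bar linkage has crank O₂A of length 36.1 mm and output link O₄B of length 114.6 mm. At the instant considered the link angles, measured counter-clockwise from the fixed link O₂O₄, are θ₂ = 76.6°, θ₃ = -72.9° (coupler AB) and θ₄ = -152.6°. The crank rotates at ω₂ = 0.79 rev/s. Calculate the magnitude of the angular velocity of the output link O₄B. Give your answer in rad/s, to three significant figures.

ω₂ = 4.964 rad/s (from 0.79 rev/s).
Differentiating the loop-closure r₂e^{iθ₂}+r₃e^{iθ₃}=r₁+r₄e^{iθ₄} gives r₂ω₂e^{iθ₂}+r₃ω₃e^{iθ₃}=r₄ω₄e^{iθ₄}.
Eliminating the other unknown: ω₄ = r₂ω₂ sin(θ₂−θ₃) / [r₄ sin(θ₄−θ₃)].
Numerator sine = +0.50754; denominator sine = -0.98389.
Result = 0.0361·4.964·(+0.50754) / (0.1146·(-0.98389)) = -0.80659 rad/s; magnitude 0.80659 rad/s.

0.807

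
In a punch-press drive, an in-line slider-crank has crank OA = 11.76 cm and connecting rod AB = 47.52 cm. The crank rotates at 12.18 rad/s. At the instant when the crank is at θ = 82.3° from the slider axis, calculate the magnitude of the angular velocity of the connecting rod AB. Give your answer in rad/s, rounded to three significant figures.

0.417

ω = 12.18 rad/s
The rod makes angle φ with the slider axis where L sinφ = r sinθ; differentiating, L cosφ·φ̇ = r ω cosθ.
L cosφ = √(L² − r² sin²θ) = 0.46069 m.
|ω_rod| = r ω |cosθ| / √(L² − r² sin²θ) = 0.1176·12.18·0.13399/0.46069 = 0.41659 rad/s.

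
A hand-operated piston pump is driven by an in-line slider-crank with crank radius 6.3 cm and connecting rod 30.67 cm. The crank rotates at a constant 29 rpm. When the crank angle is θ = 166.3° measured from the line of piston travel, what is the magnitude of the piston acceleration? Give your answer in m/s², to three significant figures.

ω = 2π·29/60 = 3.037 rad/s
x(θ) = r cosθ + √(L² − r² sin²θ); with ω constant, a = ω²·d²x/dθ².
d²x/dθ² = −r cosθ − r²(cos2θ)/√u − r⁴ sin²2θ/(4u^{3/2}),  u = L² − r² sin²θ = 0.0938423 m².
Substituting r = 0.063 m, L = 0.3067 m, θ = 166.3°: d²x/dθ² = +0.049676 m.
a = ω²·d²x/dθ² = (3.037)²·(+0.049676) = +0.45814 m/s²;  |a| = 0.45814 m/s².

0.458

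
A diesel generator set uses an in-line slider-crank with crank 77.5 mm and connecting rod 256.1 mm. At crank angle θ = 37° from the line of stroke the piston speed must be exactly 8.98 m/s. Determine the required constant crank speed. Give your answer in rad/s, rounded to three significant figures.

155

For an in-line slider-crank, |v_piston| = rω|sinθ|·[1 + r cosθ/√(L² − r² sin²θ)].
With r = 0.0775 m, L = 0.2561 m, θ = 37°: the bracketed kinematic factor |dx/dθ| = 0.058104 m.
ω = v/|dx/dθ| = 8.98/0.058104 = 154.55 rad/s.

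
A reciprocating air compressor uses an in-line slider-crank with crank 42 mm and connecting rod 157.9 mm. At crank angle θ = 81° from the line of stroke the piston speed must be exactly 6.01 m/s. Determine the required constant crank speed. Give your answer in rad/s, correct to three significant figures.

For an in-line slider-crank, |v_piston| = rω|sinθ|·[1 + r cosθ/√(L² − r² sin²θ)].
With r = 0.042 m, L = 0.1579 m, θ = 81°: the bracketed kinematic factor |dx/dθ| = 0.043272 m.
ω = v/|dx/dθ| = 6.01/0.043272 = 138.89 rad/s.

139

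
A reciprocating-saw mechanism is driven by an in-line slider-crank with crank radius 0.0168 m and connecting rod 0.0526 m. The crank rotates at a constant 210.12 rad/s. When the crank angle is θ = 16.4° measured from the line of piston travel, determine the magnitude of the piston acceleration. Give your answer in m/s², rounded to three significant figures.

913

ω = 210.1 rad/s
x(θ) = r cosθ + √(L² − r² sin²θ); with ω constant, a = ω²·d²x/dθ².
d²x/dθ² = −r cosθ − r²(cos2θ)/√u − r⁴ sin²2θ/(4u^{3/2}),  u = L² − r² sin²θ = 0.00274426 m².
Substituting r = 0.0168 m, L = 0.0526 m, θ = 16.4°: d²x/dθ² = -0.020686 m.
a = ω²·d²x/dθ² = (210.1)²·(-0.020686) = -913.29 m/s²;  |a| = 913.29 m/s².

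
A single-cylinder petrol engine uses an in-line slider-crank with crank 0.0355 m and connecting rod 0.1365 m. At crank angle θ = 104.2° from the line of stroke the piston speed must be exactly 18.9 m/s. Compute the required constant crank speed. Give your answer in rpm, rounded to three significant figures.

5610

For an in-line slider-crank, |v_piston| = rω|sinθ|·[1 + r cosθ/√(L² − r² sin²θ)].
With r = 0.0355 m, L = 0.1365 m, θ = 104.2°: the bracketed kinematic factor |dx/dθ| = 0.032146 m.
ω = v/|dx/dθ| = 18.9/0.032146 = 587.94 rad/s.
N = 60ω/(2π) = 5614.4 rpm.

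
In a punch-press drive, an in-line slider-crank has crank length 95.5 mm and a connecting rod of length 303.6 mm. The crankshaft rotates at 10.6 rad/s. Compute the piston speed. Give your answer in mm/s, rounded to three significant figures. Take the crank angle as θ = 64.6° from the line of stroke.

ω = 10.6 rad/s
For an in-line slider-crank, x = r cosθ + √(L² − r² sin²θ), so v = −rω sinθ·[1 + r cosθ/√(L² − r² sin²θ)].
With r = 0.0955 m, L = 0.3036 m, θ = 64.6°: √(L² − r² sin²θ) = 0.29109 m.
v = −0.0955·10.6·0.90334·[1 + 0.0955·0.42894/0.29109] = -1.0431 m/s.
|v| = 1.0431 m/s = 1043.1 mm/s.

1040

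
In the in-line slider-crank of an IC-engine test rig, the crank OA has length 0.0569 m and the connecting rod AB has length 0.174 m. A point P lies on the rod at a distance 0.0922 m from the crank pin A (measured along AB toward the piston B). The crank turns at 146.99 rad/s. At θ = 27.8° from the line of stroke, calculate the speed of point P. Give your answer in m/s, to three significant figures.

ω = 147 rad/s.  Crank-pin speed |V_A| = rω = 8.3637 m/s, perpendicular to OA.
Rod angle: sinφ = −(r/L) sinθ ⇒ φ = -8.773°; ω_rod = −rω cosθ/√(L²−r²sin²θ) = -43.023 rad/s.
V_P = V_A + ω_rod × AP, with AP = 0.0922 m along the rod.
Components: V_Px = −rω sinθ − a·ω_rod·sinφ = -4.5057 m/s;  V_Py = rω cosθ + a·ω_rod·cosφ = +3.4781 m/s.
|V_P| = √(V_Px² + V_Py²) = 5.692 m/s.

5.69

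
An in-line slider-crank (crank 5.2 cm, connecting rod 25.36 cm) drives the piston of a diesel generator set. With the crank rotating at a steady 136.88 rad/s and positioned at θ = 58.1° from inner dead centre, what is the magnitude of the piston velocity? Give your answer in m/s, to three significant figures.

ω = 136.9 rad/s
For an in-line slider-crank, x = r cosθ + √(L² − r² sin²θ), so v = −rω sinθ·[1 + r cosθ/√(L² − r² sin²θ)].
With r = 0.052 m, L = 0.2536 m, θ = 58.1°: √(L² − r² sin²θ) = 0.24973 m.
v = −0.052·136.9·0.84897·[1 + 0.052·0.52844/0.24973] = -6.7077 m/s.
|v| = 6.7077 m/s.

6.71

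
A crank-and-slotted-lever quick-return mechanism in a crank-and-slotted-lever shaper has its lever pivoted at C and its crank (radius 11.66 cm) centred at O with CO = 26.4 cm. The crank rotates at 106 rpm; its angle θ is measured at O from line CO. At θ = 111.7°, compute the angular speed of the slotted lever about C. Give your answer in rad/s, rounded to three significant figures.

ω = 11.1 rad/s (from 106 rpm).
Crank pin A relative to C: A = (d + r cosθ, r sinθ); lever angle φ = atan2(r sinθ, d + r cosθ).
Differentiating tanφ: φ̇ = rω(d cosθ + r)/(d² + r² + 2dr cosθ).
d² + r² + 2dr cosθ = |CA|² = 0.0605282 m²;  d cosθ + r = +0.018987 m.
|ω_lever| = |0.1166·11.1·+0.018987| / 0.0605282 = 0.406 rad/s.

0.406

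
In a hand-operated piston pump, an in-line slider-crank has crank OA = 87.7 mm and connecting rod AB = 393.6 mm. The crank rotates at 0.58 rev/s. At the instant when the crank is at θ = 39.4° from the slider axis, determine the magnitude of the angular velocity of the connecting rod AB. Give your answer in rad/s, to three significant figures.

ω = 3.644 rad/s (converted from 0.58 rev/s).
The rod makes angle φ with the slider axis where L sinφ = r sinθ; differentiating, L cosφ·φ̇ = r ω cosθ.
L cosφ = √(L² − r² sin²θ) = 0.38964 m.
|ω_rod| = r ω |cosθ| / √(L² − r² sin²θ) = 0.0877·3.644·0.77273/0.38964 = 0.63383 rad/s.

0.634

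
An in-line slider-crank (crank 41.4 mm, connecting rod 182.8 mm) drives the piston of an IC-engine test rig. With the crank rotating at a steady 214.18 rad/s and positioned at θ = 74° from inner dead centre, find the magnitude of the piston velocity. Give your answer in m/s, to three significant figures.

9.07

ω = 214.2 rad/s
For an in-line slider-crank, x = r cosθ + √(L² − r² sin²θ), so v = −rω sinθ·[1 + r cosθ/√(L² − r² sin²θ)].
With r = 0.0414 m, L = 0.1828 m, θ = 74°: √(L² − r² sin²θ) = 0.17842 m.
v = −0.0414·214.2·0.96126·[1 + 0.0414·0.27564/0.17842] = -9.0687 m/s.
|v| = 9.0687 m/s.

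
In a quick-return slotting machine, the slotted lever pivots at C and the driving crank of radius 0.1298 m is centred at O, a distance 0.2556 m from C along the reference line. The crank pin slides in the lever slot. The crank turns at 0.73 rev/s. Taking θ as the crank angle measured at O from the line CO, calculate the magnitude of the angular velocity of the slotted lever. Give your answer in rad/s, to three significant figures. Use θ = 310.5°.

1.41

ω = 4.587 rad/s (from 0.73 rev/s).
Crank pin A relative to C: A = (d + r cosθ, r sinθ); lever angle φ = atan2(r sinθ, d + r cosθ).
Differentiating tanφ: φ̇ = rω(d cosθ + r)/(d² + r² + 2dr cosθ).
d² + r² + 2dr cosθ = |CA|² = 0.125273 m²;  d cosθ + r = +0.2958 m.
|ω_lever| = |0.1298·4.587·+0.2958| / 0.125273 = 1.4058 rad/s.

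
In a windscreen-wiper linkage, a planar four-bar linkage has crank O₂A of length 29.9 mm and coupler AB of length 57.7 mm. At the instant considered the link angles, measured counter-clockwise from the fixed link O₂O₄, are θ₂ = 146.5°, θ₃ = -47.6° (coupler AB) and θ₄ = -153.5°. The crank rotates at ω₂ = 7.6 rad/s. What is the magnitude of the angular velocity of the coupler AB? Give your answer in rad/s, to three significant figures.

3.55

ω₂ = 7.6 rad/s
Differentiating the loop-closure r₂e^{iθ₂}+r₃e^{iθ₃}=r₁+r₄e^{iθ₄} gives r₂ω₂e^{iθ₂}+r₃ω₃e^{iθ₃}=r₄ω₄e^{iθ₄}.
Eliminating the other unknown: ω₃ = r₂ω₂ sin(θ₄−θ₂) / [r₃ sin(θ₃−θ₄)].
Numerator sine = +0.86603; denominator sine = +0.96174.
Result = 0.0299·7.6·(+0.86603) / (0.0577·(+0.96174)) = +3.5463 rad/s; magnitude 3.5463 rad/s.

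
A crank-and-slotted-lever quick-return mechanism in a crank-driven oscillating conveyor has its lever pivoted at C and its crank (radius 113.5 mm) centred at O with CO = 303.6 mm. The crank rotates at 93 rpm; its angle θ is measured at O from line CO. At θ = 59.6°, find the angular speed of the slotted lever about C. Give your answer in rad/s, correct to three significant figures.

ω = 9.739 rad/s (from 93 rpm).
Crank pin A relative to C: A = (d + r cosθ, r sinθ); lever angle φ = atan2(r sinθ, d + r cosθ).
Differentiating tanφ: φ̇ = rω(d cosθ + r)/(d² + r² + 2dr cosθ).
d² + r² + 2dr cosθ = |CA|² = 0.13993 m²;  d cosθ + r = +0.26713 m.
|ω_lever| = |0.1135·9.739·+0.26713| / 0.13993 = 2.1102 rad/s.

2.11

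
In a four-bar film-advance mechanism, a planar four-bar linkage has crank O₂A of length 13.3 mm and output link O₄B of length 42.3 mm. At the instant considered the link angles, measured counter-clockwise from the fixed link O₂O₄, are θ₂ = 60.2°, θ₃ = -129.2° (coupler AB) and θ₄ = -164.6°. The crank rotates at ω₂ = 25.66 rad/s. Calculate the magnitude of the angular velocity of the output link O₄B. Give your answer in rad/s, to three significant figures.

ω₂ = 25.66 rad/s
Differentiating the loop-closure r₂e^{iθ₂}+r₃e^{iθ₃}=r₁+r₄e^{iθ₄} gives r₂ω₂e^{iθ₂}+r₃ω₃e^{iθ₃}=r₄ω₄e^{iθ₄}.
Eliminating the other unknown: ω₄ = r₂ω₂ sin(θ₂−θ₃) / [r₄ sin(θ₄−θ₃)].
Numerator sine = -0.16333; denominator sine = -0.57928.
Result = 0.0133·25.66·(-0.16333) / (0.0423·(-0.57928)) = +2.2748 rad/s; magnitude 2.2748 rad/s.

2.27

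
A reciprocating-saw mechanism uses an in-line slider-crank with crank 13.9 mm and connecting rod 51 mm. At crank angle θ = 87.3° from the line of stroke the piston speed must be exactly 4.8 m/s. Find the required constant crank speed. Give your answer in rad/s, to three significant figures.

341

For an in-line slider-crank, |v_piston| = rω|sinθ|·[1 + r cosθ/√(L² − r² sin²θ)].
With r = 0.0139 m, L = 0.051 m, θ = 87.3°: the bracketed kinematic factor |dx/dθ| = 0.01407 m.
ω = v/|dx/dθ| = 4.8/0.01407 = 341.16 rad/s.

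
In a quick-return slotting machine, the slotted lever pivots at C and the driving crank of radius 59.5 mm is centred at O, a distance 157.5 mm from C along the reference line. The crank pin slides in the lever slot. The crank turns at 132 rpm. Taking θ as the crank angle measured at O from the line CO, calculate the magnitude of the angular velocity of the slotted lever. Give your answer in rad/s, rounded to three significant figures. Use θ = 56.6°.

3.11

ω = 13.82 rad/s (from 132 rpm).
Crank pin A relative to C: A = (d + r cosθ, r sinθ); lever angle φ = atan2(r sinθ, d + r cosθ).
Differentiating tanφ: φ̇ = rω(d cosθ + r)/(d² + r² + 2dr cosθ).
d² + r² + 2dr cosθ = |CA|² = 0.0386639 m²;  d cosθ + r = +0.1462 m.
|ω_lever| = |0.0595·13.82·+0.1462| / 0.0386639 = 3.11 rad/s.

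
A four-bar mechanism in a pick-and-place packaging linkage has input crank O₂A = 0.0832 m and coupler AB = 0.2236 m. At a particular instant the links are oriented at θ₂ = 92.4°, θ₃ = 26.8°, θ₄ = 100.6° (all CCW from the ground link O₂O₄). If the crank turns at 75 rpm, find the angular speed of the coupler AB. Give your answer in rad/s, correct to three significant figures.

ω₂ = 7.854 rad/s (from 75 rpm).
Differentiating the loop-closure r₂e^{iθ₂}+r₃e^{iθ₃}=r₁+r₄e^{iθ₄} gives r₂ω₂e^{iθ₂}+r₃ω₃e^{iθ₃}=r₄ω₄e^{iθ₄}.
Eliminating the other unknown: ω₃ = r₂ω₂ sin(θ₄−θ₂) / [r₃ sin(θ₃−θ₄)].
Numerator sine = +0.14263; denominator sine = -0.96029.
Result = 0.0832·7.854·(+0.14263) / (0.2236·(-0.96029)) = -0.43406 rad/s; magnitude 0.43406 rad/s.

0.434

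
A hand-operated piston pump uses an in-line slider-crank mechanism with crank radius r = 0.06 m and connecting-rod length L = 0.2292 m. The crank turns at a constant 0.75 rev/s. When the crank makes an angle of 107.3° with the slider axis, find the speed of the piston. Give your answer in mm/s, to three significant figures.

248

ω = 2π·0.75 = 4.712 rad/s
For an in-line slider-crank, x = r cosθ + √(L² − r² sin²θ), so v = −rω sinθ·[1 + r cosθ/√(L² − r² sin²θ)].
With r = 0.06 m, L = 0.2292 m, θ = 107.3°: √(L² − r² sin²θ) = 0.22193 m.
v = −0.06·4.712·0.95476·[1 + 0.06·-0.29737/0.22193] = -0.24825 m/s.
|v| = 0.24825 m/s = 248.25 mm/s.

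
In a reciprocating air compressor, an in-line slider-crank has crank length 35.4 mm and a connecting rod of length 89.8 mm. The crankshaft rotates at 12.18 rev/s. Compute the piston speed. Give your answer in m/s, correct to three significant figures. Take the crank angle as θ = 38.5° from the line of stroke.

ω = 2π·12.2 = 76.53 rad/s
For an in-line slider-crank, x = r cosθ + √(L² − r² sin²θ), so v = −rω sinθ·[1 + r cosθ/√(L² − r² sin²θ)].
With r = 0.0354 m, L = 0.0898 m, θ = 38.5°: √(L² − r² sin²θ) = 0.087054 m.
v = −0.0354·76.53·0.62251·[1 + 0.0354·0.78261/0.087054] = -2.2232 m/s.
|v| = 2.2232 m/s.

2.22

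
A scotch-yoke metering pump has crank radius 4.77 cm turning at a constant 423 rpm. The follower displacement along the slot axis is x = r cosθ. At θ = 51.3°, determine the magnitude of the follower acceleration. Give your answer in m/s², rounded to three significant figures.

58.5

ω = 44.3 rad/s (from 423 rpm).
x = r cosθ ⇒ ẍ = −rω² cosθ (ω constant).
|a| = rω²|cosθ| = 0.0477·(44.3)²·|cos 51.3°| = 58.52 m/s².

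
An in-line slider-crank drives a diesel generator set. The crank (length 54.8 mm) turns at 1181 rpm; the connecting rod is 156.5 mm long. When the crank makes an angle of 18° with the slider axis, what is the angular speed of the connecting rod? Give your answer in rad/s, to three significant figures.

ω = 123.7 rad/s (converted from 1181 rpm).
The rod makes angle φ with the slider axis where L sinφ = r sinθ; differentiating, L cosφ·φ̇ = r ω cosθ.
L cosφ = √(L² − r² sin²θ) = 0.15558 m.
|ω_rod| = r ω |cosθ| / √(L² − r² sin²θ) = 0.0548·123.7·0.95106/0.15558 = 41.429 rad/s.

41.4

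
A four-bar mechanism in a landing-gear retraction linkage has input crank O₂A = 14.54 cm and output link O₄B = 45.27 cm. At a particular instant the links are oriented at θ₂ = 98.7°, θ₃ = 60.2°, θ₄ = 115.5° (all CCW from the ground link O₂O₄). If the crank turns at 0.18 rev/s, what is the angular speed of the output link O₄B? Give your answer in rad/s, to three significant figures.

0.275

ω₂ = 1.131 rad/s (from 0.18 rev/s).
Differentiating the loop-closure r₂e^{iθ₂}+r₃e^{iθ₃}=r₁+r₄e^{iθ₄} gives r₂ω₂e^{iθ₂}+r₃ω₃e^{iθ₃}=r₄ω₄e^{iθ₄}.
Eliminating the other unknown: ω₄ = r₂ω₂ sin(θ₂−θ₃) / [r₄ sin(θ₄−θ₃)].
Numerator sine = +0.62251; denominator sine = +0.82214.
Result = 0.1454·1.131·(+0.62251) / (0.4527·(+0.82214)) = +0.27505 rad/s; magnitude 0.27505 rad/s.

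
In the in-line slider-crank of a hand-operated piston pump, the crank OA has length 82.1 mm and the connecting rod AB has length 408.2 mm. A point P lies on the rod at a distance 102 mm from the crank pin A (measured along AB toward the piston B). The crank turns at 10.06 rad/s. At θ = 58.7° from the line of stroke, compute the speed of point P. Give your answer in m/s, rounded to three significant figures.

0.793

ω = 10.06 rad/s.  Crank-pin speed |V_A| = rω = 0.82593 m/s, perpendicular to OA.
Rod angle: sinφ = −(r/L) sinθ ⇒ φ = -9.896°; ω_rod = −rω cosθ/√(L²−r²sin²θ) = -1.067 rad/s.
V_P = V_A + ω_rod × AP, with AP = 0.102 m along the rod.
Components: V_Px = −rω sinθ − a·ω_rod·sinφ = -0.72442 m/s;  V_Py = rω cosθ + a·ω_rod·cosφ = +0.32187 m/s.
|V_P| = √(V_Px² + V_Py²) = 0.79271 m/s.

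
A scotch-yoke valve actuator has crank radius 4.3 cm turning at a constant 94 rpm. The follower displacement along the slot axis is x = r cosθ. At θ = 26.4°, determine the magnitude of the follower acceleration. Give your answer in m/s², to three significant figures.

ω = 9.844 rad/s (from 94 rpm).
x = r cosθ ⇒ ẍ = −rω² cosθ (ω constant).
|a| = rω²|cosθ| = 0.043·(9.844)²·|cos 26.4°| = 3.7321 m/s².

3.73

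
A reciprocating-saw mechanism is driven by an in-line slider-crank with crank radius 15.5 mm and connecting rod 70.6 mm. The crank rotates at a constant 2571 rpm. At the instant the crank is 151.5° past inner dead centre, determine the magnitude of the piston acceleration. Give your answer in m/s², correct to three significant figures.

ω = 2π·2571/60 = 269.2 rad/s
x(θ) = r cosθ + √(L² − r² sin²θ); with ω constant, a = ω²·d²x/dθ².
d²x/dθ² = −r cosθ − r²(cos2θ)/√u − r⁴ sin²2θ/(4u^{3/2}),  u = L² − r² sin²θ = 0.00492966 m².
Substituting r = 0.0155 m, L = 0.0706 m, θ = 151.5°: d²x/dθ² = +0.011729 m.
a = ω²·d²x/dθ² = (269.2)²·(+0.011729) = +850.18 m/s²;  |a| = 850.18 m/s².

850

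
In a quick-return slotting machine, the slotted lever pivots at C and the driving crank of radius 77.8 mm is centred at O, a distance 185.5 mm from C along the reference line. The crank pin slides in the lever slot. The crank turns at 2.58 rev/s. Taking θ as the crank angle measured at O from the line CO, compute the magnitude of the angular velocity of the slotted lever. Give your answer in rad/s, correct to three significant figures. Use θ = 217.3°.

5.03

ω = 16.21 rad/s (from 2.58 rev/s).
Crank pin A relative to C: A = (d + r cosθ, r sinθ); lever angle φ = atan2(r sinθ, d + r cosθ).
Differentiating tanφ: φ̇ = rω(d cosθ + r)/(d² + r² + 2dr cosθ).
d² + r² + 2dr cosθ = |CA|² = 0.0175027 m²;  d cosθ + r = -0.06976 m.
|ω_lever| = |0.0778·16.21·-0.06976| / 0.0175027 = 5.0267 rad/s.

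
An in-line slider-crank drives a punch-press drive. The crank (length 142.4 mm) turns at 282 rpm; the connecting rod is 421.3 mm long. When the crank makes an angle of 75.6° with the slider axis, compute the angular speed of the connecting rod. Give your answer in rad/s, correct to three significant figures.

ω = 29.53 rad/s (converted from 282 rpm).
The rod makes angle φ with the slider axis where L sinφ = r sinθ; differentiating, L cosφ·φ̇ = r ω cosθ.
L cosφ = √(L² − r² sin²θ) = 0.39808 m.
|ω_rod| = r ω |cosθ| / √(L² − r² sin²θ) = 0.1424·29.53·0.24869/0.39808 = 2.6271 rad/s.

2.63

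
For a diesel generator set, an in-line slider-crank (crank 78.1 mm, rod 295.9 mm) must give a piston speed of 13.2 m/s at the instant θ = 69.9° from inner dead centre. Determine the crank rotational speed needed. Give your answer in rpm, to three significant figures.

1570

For an in-line slider-crank, |v_piston| = rω|sinθ|·[1 + r cosθ/√(L² − r² sin²θ)].
With r = 0.0781 m, L = 0.2959 m, θ = 69.9°: the bracketed kinematic factor |dx/dθ| = 0.08021 m.
ω = v/|dx/dθ| = 13.2/0.08021 = 164.57 rad/s.
N = 60ω/(2π) = 1571.5 rpm.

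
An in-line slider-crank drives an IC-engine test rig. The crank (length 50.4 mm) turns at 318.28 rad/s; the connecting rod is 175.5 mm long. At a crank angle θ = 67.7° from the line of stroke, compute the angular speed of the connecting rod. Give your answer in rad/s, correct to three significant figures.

ω = 318.3 rad/s
The rod makes angle φ with the slider axis where L sinφ = r sinθ; differentiating, L cosφ·φ̇ = r ω cosθ.
L cosφ = √(L² − r² sin²θ) = 0.16919 m.
|ω_rod| = r ω |cosθ| / √(L² − r² sin²θ) = 0.0504·318.3·0.37946/0.16919 = 35.977 rad/s.

36.0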